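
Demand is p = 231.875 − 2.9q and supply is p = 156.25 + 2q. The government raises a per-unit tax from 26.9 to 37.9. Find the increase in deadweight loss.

72.73

Competitive equilibrium: 231.875 − 2.9q = 156.25 + 2q → q* = 15.4337, p* = 187.1173.
For a per-unit tax t: Δq = t/4.9, so DWL = ½·t·(t/4.9) = t²/9.8.
At t = 26.9: DWL = 73.838. At t = 37.9: DWL = 146.572.
Increase = 146.572 − 73.838 = 72.73.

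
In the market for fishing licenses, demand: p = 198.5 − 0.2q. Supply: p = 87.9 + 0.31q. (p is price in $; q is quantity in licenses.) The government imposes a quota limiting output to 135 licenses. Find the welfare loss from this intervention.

$1708.88

Competitive equilibrium: 198.5 − 0.2q = 87.9 + 0.31q → q* = 216.8627, p* = 155.1275.
At q = 135: demand price = 198.5 − 0.2·135 = 171.5; supply price = 87.9 + 0.31·135 = 129.75.
Δq = 216.8627 − 135 = 81.8627; wedge = 171.5 − 129.75 = 41.75.
DWL = ½ × 81.8627 × 41.75 = $1708.88.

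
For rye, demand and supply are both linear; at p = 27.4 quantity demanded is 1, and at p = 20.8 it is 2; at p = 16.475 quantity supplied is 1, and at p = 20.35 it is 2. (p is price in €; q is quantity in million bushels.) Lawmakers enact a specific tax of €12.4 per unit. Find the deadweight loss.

Demand slope = (20.8 − 27.4)/(2 − 1) = −6.6, so p = 34 − 6.6q.
Supply slope = (20.35 − 16.475)/(2 − 1) = 3.875, so p = 12.6 + 3.875q.
Competitive equilibrium: 34 − 6.6q = 12.6 + 3.875q → q* = 2.043, p* = 20.5165.
With the tax, the buyer price exceeds the seller price by 12.4: (34 − 6.6q) − (12.6 + 3.875q) = 12.4 → q' = 0.8592.
Δq = 2.043 − 0.8592 = 1.1838; the wedge equals the tax, 12.4.
DWL = ½ × 1.1838 × 12.4 = €7.34 million.

€7.34 million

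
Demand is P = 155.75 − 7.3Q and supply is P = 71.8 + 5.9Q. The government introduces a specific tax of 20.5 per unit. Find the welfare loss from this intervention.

Competitive equilibrium: 155.75 − 7.3Q = 71.8 + 5.9Q → Q* = 6.3598, P* = 109.3231.
With the tax, the buyer price exceeds the seller price by 20.5: (155.75 − 7.3Q) − (71.8 + 5.9Q) = 20.5 → Q' = 4.8068.
ΔQ = 6.3598 − 4.8068 = 1.553; the wedge equals the tax, 20.5.
DWL = ½ × 1.553 × 20.5 = 15.92.

15.92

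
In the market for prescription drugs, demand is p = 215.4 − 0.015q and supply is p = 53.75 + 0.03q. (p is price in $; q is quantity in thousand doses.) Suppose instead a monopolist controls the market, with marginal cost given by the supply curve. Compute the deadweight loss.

Competitive equilibrium: 215.4 − 0.015q = 53.75 + 0.03q → q* = 3592.222222, p* = 161.516667.
Marginal revenue: MR = 215.4 − 0.03q. Set MR = MC: 215.4 − 0.03q = 53.75 + 0.03q → q_m = 2694.166667.
Price p_m = 215.4 − 0.015·2694.166667 = 174.9875; MC(q_m) = 53.75 + 0.03·2694.166667 = 134.575.
Competitive q* = 3592.222222, so Δq = 898.055555; wedge = 174.9875 − 134.575 = 40.4125.
The triangle = ½ × 898.055555 × 40.4125 = $18146.34 thousand.

$18146.34 thousand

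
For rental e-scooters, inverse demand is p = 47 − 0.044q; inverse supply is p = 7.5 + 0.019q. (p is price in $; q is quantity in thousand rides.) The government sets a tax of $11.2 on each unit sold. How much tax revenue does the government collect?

Competitive equilibrium: 47 − 0.044q = 7.5 + 0.019q → q* = 626.9841, p* = 19.4127.
With the tax, the buyer price exceeds the seller price by 11.2: (47 − 0.044q) − (7.5 + 0.019q) = 11.2 → q' = 449.2063.
Tax revenue = 11.2 × 449.2063 = $5031.11 thousand.

$5031.11 thousand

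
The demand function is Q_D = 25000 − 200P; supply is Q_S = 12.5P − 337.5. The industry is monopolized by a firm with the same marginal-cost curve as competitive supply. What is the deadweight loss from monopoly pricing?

174.36

In inverse form: demand P = 125 − 0.005Q, supply P = 27 + 0.08Q.
Competitive equilibrium: 125 − 0.005Q = 27 + 0.08Q → Q* = 1152.94118, P* = 119.23529.
Marginal revenue: MR = 125 − 0.01Q. Set MR = MC: 125 − 0.01Q = 27 + 0.08Q → Q_m = 1088.88889.
Price P_m = 125 − 0.005·1088.88889 = 119.55556; MC(Q_m) = 27 + 0.08·1088.88889 = 114.11111.
Competitive Q* = 1152.94118, so ΔQ = 64.05229; wedge = 119.55556 − 114.11111 = 5.44445.
DWL = ½ × 64.05229 × 5.44445 = 174.36.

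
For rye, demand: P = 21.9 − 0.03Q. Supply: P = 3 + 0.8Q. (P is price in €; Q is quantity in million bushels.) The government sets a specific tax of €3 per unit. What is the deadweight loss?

€5.42 million

Competitive equilibrium: 21.9 − 0.03Q = 3 + 0.8Q → Q* = 22.7711, P* = 21.2169.
With the tax, the buyer price exceeds the seller price by 3: (21.9 − 0.03Q) − (3 + 0.8Q) = 3 → Q' = 19.1566.
ΔQ = 22.7711 − 19.1566 = 3.6145; the wedge equals the tax, 3.
DWL = ½ × 3.6145 × 3 = €5.42 million.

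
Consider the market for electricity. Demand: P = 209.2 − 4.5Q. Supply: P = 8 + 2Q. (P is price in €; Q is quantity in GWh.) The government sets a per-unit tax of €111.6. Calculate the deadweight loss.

Competitive equilibrium: 209.2 − 4.5Q = 8 + 2Q → Q* = 30.9538, P* = 69.9077.
With the tax, the buyer price exceeds the seller price by 111.6: (209.2 − 4.5Q) − (8 + 2Q) = 111.6 → Q' = 13.7846.
ΔQ = 30.9538 − 13.7846 = 17.1692; the wedge equals the tax, 111.6.
DWL = ½ × 17.1692 × 111.6 = €958.04.

€958.04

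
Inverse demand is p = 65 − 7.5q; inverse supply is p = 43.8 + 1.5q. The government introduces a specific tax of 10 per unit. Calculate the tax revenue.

12.44

Competitive equilibrium: 65 − 7.5q = 43.8 + 1.5q → q* = 2.3556, p* = 47.3333.
With the tax, the buyer price exceeds the seller price by 10: (65 − 7.5q) − (43.8 + 1.5q) = 10 → q' = 1.2444.
Tax revenue = 10 × 1.2444 = 12.44.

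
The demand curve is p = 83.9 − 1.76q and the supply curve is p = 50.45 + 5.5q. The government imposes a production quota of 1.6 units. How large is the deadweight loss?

Competitive equilibrium: 83.9 − 1.76q = 50.45 + 5.5q → q* = 4.6074, p* = 75.7909.
At q = 1.6: demand price = 83.9 − 1.76·1.6 = 81.084; supply price = 50.45 + 5.5·1.6 = 59.25.
Δq = 4.6074 − 1.6 = 3.0074; wedge = 81.084 − 59.25 = 21.834.
DWL = ½ × 3.0074 × 21.834 = 32.83.

32.83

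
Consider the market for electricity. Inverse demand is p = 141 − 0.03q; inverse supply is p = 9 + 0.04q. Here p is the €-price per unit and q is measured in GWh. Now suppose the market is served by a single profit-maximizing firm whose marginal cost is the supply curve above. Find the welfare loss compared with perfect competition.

€11201.14

Competitive equilibrium: 141 − 0.03q = 9 + 0.04q → q* = 1885.7143, p* = 84.4286.
Marginal revenue: MR = 141 − 0.06q. Set MR = MC: 141 − 0.06q = 9 + 0.04q → q_m = 1320.
Price p_m = 141 − 0.03·1320 = 101.4; MC(q_m) = 9 + 0.04·1320 = 61.8.
Competitive q* = 1885.7143, so Δq = 565.7143; wedge = 101.4 − 61.8 = 39.6.
DWL = ½ × 565.7143 × 39.6 = €11201.14.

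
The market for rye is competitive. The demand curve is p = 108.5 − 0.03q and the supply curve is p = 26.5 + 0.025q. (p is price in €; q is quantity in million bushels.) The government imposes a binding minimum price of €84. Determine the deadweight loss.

Competitive equilibrium: 108.5 − 0.03q = 26.5 + 0.025q → q* = 1490.90909, p* = 63.77273.
At the floor p = 84, quantity demanded = (108.5 − 84)/0.03 = 816.66667.
Sellers' marginal cost at q' = 816.66667: 26.5 + 0.025·816.66667 = 46.91667.
Δq = 1490.90909 − 816.66667 = 674.24242; wedge = 84 − 46.91667 = 37.08333.
Deadweight loss = ½ × 674.24242 × 37.08333 = €12501.58 million.

€12501.58 million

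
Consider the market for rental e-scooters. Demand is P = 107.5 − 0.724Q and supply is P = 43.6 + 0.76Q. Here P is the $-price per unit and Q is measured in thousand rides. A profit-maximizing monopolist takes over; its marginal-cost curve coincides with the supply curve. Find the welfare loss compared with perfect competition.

$147.92 thousand

Competitive equilibrium: 107.5 − 0.724Q = 43.6 + 0.76Q → Q* = 43.0593, P* = 76.3251.
Marginal revenue: MR = 107.5 − 1.448Q. Set MR = MC: 107.5 − 1.448Q = 43.6 + 0.76Q → Q_m = 28.9402.
Price P_m = 107.5 − 0.724·28.9402 = 86.5473; MC(Q_m) = 43.6 + 0.76·28.9402 = 65.5946.
Competitive Q* = 43.0593, so ΔQ = 14.1191; wedge = 86.5473 − 65.5946 = 20.9527.
The triangle = ½ × 14.1191 × 20.9527 = $147.92 thousand.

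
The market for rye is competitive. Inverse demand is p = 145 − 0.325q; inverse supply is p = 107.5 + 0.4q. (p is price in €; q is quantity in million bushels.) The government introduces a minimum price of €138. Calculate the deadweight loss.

Competitive equilibrium: 145 − 0.325q = 107.5 + 0.4q → q* = 51.7241, p* = 128.1897.
At the floor p = 138, quantity demanded = (145 − 138)/0.325 = 21.5385.
Sellers' marginal cost at q' = 21.5385: 107.5 + 0.4·21.5385 = 116.1154.
Δq = 51.7241 − 21.5385 = 30.1856; wedge = 138 − 116.1154 = 21.8846.
Welfare loss = ½ × 30.1856 × 21.8846 = €330.30 million.

€330.30 million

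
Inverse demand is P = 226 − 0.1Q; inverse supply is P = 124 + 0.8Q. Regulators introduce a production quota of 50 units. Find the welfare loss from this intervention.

Competitive equilibrium: 226 − 0.1Q = 124 + 0.8Q → Q* = 113.3333, P* = 214.6667.
At Q = 50: demand price = 226 − 0.1·50 = 221; supply price = 124 + 0.8·50 = 164.
ΔQ = 113.3333 − 50 = 63.3333; wedge = 221 − 164 = 57.
Deadweight loss = ½ × 63.3333 × 57 = 1805.

1805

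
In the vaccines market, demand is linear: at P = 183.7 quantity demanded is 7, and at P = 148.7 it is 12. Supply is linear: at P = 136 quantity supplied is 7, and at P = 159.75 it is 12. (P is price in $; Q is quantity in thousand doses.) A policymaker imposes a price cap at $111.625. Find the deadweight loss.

Demand slope = (148.7 − 183.7)/(12 − 7) = −7, so P = 232.7 − 7Q.
Supply slope = (159.75 − 136)/(12 − 7) = 4.75, so P = 102.75 + 4.75Q.
Competitive equilibrium: 232.7 − 7Q = 102.75 + 4.75Q → Q* = 11.05957, P* = 155.28298.
At the ceiling P = 111.625, quantity supplied = (111.625 − 102.75)/4.75 = 1.86842.
Willingness to pay at Q' = 1.86842: 232.7 − 7·1.86842 = 219.62106.
ΔQ = 11.05957 − 1.86842 = 9.19115; wedge = 219.62106 − 111.625 = 107.99606.
Welfare loss = ½ × 9.19115 × 107.99606 = $496.30 thousand.

$496.30 thousand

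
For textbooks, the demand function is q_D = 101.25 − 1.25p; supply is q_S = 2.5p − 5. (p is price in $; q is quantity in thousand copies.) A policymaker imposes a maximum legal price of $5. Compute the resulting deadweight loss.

$2041.67 thousand

In inverse form: demand p = 81 − 0.8q, supply p = 2 + 0.4q.
Competitive equilibrium: 81 − 0.8q = 2 + 0.4q → q* = 65.8333, p* = 28.3333.
At the ceiling p = 5, quantity supplied = (5 − 2)/0.4 = 7.5.
Willingness to pay at q' = 7.5: 81 − 0.8·7.5 = 75.
Δq = 65.8333 − 7.5 = 58.3333; wedge = 75 − 5 = 70.
Welfare loss = ½ × 58.3333 × 70 = $2041.67 thousand.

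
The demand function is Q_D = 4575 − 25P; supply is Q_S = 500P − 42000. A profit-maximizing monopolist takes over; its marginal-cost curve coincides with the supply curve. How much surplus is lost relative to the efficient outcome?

In inverse form: demand P = 183 − 0.04Q, supply P = 84 + 0.002Q.
Competitive equilibrium: 183 − 0.04Q = 84 + 0.002Q → Q* = 2357.14286, P* = 88.71429.
Marginal revenue: MR = 183 − 0.08Q. Set MR = MC: 183 − 0.08Q = 84 + 0.002Q → Q_m = 1207.31707.
Price P_m = 183 − 0.04·1207.31707 = 134.70732; MC(Q_m) = 84 + 0.002·1207.31707 = 86.41463.
Competitive Q* = 2357.14286, so ΔQ = 1149.82579; wedge = 134.70732 − 86.41463 = 48.29269.
Welfare loss = ½ × 1149.82579 × 48.29269 = 27764.09.

27764.09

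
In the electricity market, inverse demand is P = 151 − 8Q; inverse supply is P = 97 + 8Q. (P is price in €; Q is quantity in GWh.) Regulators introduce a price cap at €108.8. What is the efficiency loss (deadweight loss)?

Competitive equilibrium: 151 − 8Q = 97 + 8Q → Q* = 3.375, P* = 124.
At the ceiling P = 108.8, quantity supplied = (108.8 − 97)/8 = 1.475.
Willingness to pay at Q' = 1.475: 151 − 8·1.475 = 139.2.
ΔQ = 3.375 − 1.475 = 1.9; wedge = 139.2 − 108.8 = 30.4.
DWL = ½ × 1.9 × 30.4 = €28.88.

€28.88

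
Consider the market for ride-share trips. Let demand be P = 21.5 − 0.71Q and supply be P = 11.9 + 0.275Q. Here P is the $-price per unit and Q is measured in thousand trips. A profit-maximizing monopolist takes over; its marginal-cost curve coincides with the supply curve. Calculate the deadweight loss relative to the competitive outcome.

Competitive equilibrium: 21.5 − 0.71Q = 11.9 + 0.275Q → Q* = 9.7462, P* = 14.5802.
Marginal revenue: MR = 21.5 − 1.42Q. Set MR = MC: 21.5 − 1.42Q = 11.9 + 0.275Q → Q_m = 5.6637.
Price P_m = 21.5 − 0.71·5.6637 = 17.4788; MC(Q_m) = 11.9 + 0.275·5.6637 = 13.4575.
Competitive Q* = 9.7462, so ΔQ = 4.0825; wedge = 17.4788 − 13.4575 = 4.0213.
The triangle = ½ × 4.0825 × 4.0213 = $8.21 thousand.

$8.21 thousand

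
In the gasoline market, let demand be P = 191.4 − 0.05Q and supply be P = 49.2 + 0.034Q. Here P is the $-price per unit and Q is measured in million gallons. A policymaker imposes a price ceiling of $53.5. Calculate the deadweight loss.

$103049.81 million

Competitive equilibrium: 191.4 − 0.05Q = 49.2 + 0.034Q → Q* = 1692.85714, P* = 106.75714.
At the ceiling P = 53.5, quantity supplied = (53.5 − 49.2)/0.034 = 126.47059.
Willingness to pay at Q' = 126.47059: 191.4 − 0.05·126.47059 = 185.07647.
ΔQ = 1692.85714 − 126.47059 = 1566.38655; wedge = 185.07647 − 53.5 = 131.57647.
Deadweight loss = ½ × 1566.38655 × 131.57647 = $103049.81 million.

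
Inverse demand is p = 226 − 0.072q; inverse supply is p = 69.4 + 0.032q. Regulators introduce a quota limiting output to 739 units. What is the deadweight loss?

30572.62

Competitive equilibrium: 226 − 0.072q = 69.4 + 0.032q → q* = 1505.7692, p* = 117.5846.
At q = 739: demand price = 226 − 0.072·739 = 172.792; supply price = 69.4 + 0.032·739 = 93.048.
Δq = 1505.7692 − 739 = 766.7692; wedge = 172.792 − 93.048 = 79.744.
DWL = ½ × 766.7692 × 79.744 = 30572.62.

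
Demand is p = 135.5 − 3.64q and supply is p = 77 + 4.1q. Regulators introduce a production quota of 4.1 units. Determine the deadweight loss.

Competitive equilibrium: 135.5 − 3.64q = 77 + 4.1q → q* = 7.5581, p* = 107.9884.
At q = 4.1: demand price = 135.5 − 3.64·4.1 = 120.576; supply price = 77 + 4.1·4.1 = 93.81.
Δq = 7.5581 − 4.1 = 3.4581; wedge = 120.576 − 93.81 = 26.766.
Welfare loss = ½ × 3.4581 × 26.766 = 46.28.

46.28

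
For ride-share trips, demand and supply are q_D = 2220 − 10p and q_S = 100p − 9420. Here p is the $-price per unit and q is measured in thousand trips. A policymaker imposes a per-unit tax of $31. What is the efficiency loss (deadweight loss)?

In inverse form: demand p = 222 − 0.1q, supply p = 94.2 + 0.01q.
Competitive equilibrium: 222 − 0.1q = 94.2 + 0.01q → q* = 1161.8182, p* = 105.8182.
With the tax, the buyer price exceeds the seller price by 31: (222 − 0.1q) − (94.2 + 0.01q) = 31 → q' = 880.
Δq = 1161.8182 − 880 = 281.8182; the wedge equals the tax, 31.
Deadweight loss = ½ × 281.8182 × 31 = $4368.18 thousand.

$4368.18 thousand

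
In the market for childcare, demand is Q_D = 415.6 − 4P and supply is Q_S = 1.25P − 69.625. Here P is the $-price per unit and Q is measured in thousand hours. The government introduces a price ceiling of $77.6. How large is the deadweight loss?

$180.26 thousand

In inverse form: demand P = 103.9 − 0.25Q, supply P = 55.7 + 0.8Q.
Competitive equilibrium: 103.9 − 0.25Q = 55.7 + 0.8Q → Q* = 45.9048, P* = 92.4238.
At the ceiling P = 77.6, quantity supplied = (77.6 − 55.7)/0.8 = 27.375.
Willingness to pay at Q' = 27.375: 103.9 − 0.25·27.375 = 97.0563.
ΔQ = 45.9048 − 27.375 = 18.5298; wedge = 97.0563 − 77.6 = 19.4563.
DWL = ½ × 18.5298 × 19.4563 = $180.26 thousand.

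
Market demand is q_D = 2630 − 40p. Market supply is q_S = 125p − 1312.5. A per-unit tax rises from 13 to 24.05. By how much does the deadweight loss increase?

6203.07

In inverse form: demand p = 65.75 − 0.025q, supply p = 10.5 + 0.008q.
Competitive equilibrium: 65.75 − 0.025q = 10.5 + 0.008q → q* = 1674.2424, p* = 23.8939.
For a per-unit tax t: Δq = t/0.033, so DWL = ½·t·(t/0.033) = t²/0.066.
At t = 13: DWL = 2560.606. At t = 24.05: DWL = 8763.674.
Increase = 8763.674 − 2560.606 = 6203.07.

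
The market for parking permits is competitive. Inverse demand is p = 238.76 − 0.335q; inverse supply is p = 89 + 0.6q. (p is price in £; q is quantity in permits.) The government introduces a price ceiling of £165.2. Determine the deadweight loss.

£514.40

Competitive equilibrium: 238.76 − 0.335q = 89 + 0.6q → q* = 160.1711, p* = 185.1027.
At the ceiling p = 165.2, quantity supplied = (165.2 − 89)/0.6 = 127.
Willingness to pay at q' = 127: 238.76 − 0.335·127 = 196.215.
Δq = 160.1711 − 127 = 33.1711; wedge = 196.215 − 165.2 = 31.015.
DWL = ½ × 33.1711 × 31.015 = £514.40.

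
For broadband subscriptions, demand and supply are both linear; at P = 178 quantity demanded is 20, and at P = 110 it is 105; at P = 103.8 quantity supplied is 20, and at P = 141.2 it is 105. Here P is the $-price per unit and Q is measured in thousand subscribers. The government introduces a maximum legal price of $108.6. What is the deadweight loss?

Demand slope = (110 − 178)/(105 − 20) = −0.8, so P = 194 − 0.8Q.
Supply slope = (141.2 − 103.8)/(105 − 20) = 0.44, so P = 95 + 0.44Q.
Competitive equilibrium: 194 − 0.8Q = 95 + 0.44Q → Q* = 79.8387, P* = 130.129.
At the ceiling P = 108.6, quantity supplied = (108.6 − 95)/0.44 = 30.9091.
Willingness to pay at Q' = 30.9091: 194 − 0.8·30.9091 = 169.2727.
ΔQ = 79.8387 − 30.9091 = 48.9296; wedge = 169.2727 − 108.6 = 60.6727.
DWL = ½ × 48.9296 × 60.6727 = $1484.35 thousand.

$1484.35 thousand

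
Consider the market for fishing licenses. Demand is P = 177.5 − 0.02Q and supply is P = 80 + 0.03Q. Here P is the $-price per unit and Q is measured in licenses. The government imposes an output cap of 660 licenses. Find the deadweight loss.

Competitive equilibrium: 177.5 − 0.02Q = 80 + 0.03Q → Q* = 1950, P* = 138.5.
At Q = 660: demand price = 177.5 − 0.02·660 = 164.3; supply price = 80 + 0.03·660 = 99.8.
ΔQ = 1950 − 660 = 1290; wedge = 164.3 − 99.8 = 64.5.
Deadweight loss = ½ × 1290 × 64.5 = $41602.50.

$41602.50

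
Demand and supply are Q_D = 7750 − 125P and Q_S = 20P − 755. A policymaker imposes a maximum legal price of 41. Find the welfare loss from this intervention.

In inverse form: demand P = 62 − 0.008Q, supply P = 37.75 + 0.05Q.
Competitive equilibrium: 62 − 0.008Q = 37.75 + 0.05Q → Q* = 418.1034, P* = 58.6552.
At the ceiling P = 41, quantity supplied = (41 − 37.75)/0.05 = 65.
Willingness to pay at Q' = 65: 62 − 0.008·65 = 61.48.
ΔQ = 418.1034 − 65 = 353.1034; wedge = 61.48 − 41 = 20.48.
Deadweight loss = ½ × 353.1034 × 20.48 = 3615.78.

3615.78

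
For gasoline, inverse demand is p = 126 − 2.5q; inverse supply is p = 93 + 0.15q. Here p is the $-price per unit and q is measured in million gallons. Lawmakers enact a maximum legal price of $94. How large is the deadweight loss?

$44.36 million

Competitive equilibrium: 126 − 2.5q = 93 + 0.15q → q* = 12.4528, p* = 94.8679.
At the ceiling p = 94, quantity supplied = (94 − 93)/0.15 = 6.6667.
Willingness to pay at q' = 6.6667: 126 − 2.5·6.6667 = 109.3333.
Δq = 12.4528 − 6.6667 = 5.7861; wedge = 109.3333 − 94 = 15.3333.
DWL = ½ × 5.7861 × 15.3333 = $44.36 million.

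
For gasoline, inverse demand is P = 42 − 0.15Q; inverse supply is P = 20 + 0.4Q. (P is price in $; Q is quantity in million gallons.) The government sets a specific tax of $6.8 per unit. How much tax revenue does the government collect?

Competitive equilibrium: 42 − 0.15Q = 20 + 0.4Q → Q* = 40, P* = 36.
With the tax, the buyer price exceeds the seller price by 6.8: (42 − 0.15Q) − (20 + 0.4Q) = 6.8 → Q' = 27.6364.
Tax revenue = 6.8 × 27.6364 = $187.93 million.

$187.93 million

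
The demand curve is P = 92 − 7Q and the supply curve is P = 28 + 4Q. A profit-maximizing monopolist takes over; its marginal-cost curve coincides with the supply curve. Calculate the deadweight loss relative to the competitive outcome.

28.16

Competitive equilibrium: 92 − 7Q = 28 + 4Q → Q* = 5.8182, P* = 51.2727.
Marginal revenue: MR = 92 − 14Q. Set MR = MC: 92 − 14Q = 28 + 4Q → Q_m = 3.5556.
Price P_m = 92 − 7·3.5556 = 67.1108; MC(Q_m) = 28 + 4·3.5556 = 42.2224.
Competitive Q* = 5.8182, so ΔQ = 2.2626; wedge = 67.1108 − 42.2224 = 24.8884.
Welfare loss = ½ × 2.2626 × 24.8884 = 28.16.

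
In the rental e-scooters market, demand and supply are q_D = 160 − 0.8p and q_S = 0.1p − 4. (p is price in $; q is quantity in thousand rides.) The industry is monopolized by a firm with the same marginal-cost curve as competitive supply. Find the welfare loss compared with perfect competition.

$11.38 thousand

In inverse form: demand p = 200 − 1.25q, supply p = 40 + 10q.
Competitive equilibrium: 200 − 1.25q = 40 + 10q → q* = 14.2222, p* = 182.2222.
Marginal revenue: MR = 200 − 2.5q. Set MR = MC: 200 − 2.5q = 40 + 10q → q_m = 12.8.
Price p_m = 200 − 1.25·12.8 = 184; MC(q_m) = 40 + 10·12.8 = 168.
Competitive q* = 14.2222, so Δq = 1.4222; wedge = 184 − 168 = 16.
DWL = ½ × 1.4222 × 16 = $11.38 thousand.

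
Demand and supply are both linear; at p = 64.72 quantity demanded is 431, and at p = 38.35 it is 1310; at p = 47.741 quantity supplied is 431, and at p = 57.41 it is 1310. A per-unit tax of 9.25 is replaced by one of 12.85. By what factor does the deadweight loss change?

Demand slope = (38.35 − 64.72)/(1310 − 431) = −0.03, so p = 77.65 − 0.03q.
Supply slope = (57.41 − 47.741)/(1310 − 431) = 0.011, so p = 43 + 0.011q.
Competitive equilibrium: 77.65 − 0.03q = 43 + 0.011q → q* = 845.122, p* = 52.2963.
For a per-unit tax t: Δq = t/0.041, so DWL = ½·t·(t/0.041) = t²/0.082.
At t = 9.25: DWL = 1043.445. At t = 12.85: DWL = 2013.689.
Ratio = (12.85/9.25)² = 1.930.

1.930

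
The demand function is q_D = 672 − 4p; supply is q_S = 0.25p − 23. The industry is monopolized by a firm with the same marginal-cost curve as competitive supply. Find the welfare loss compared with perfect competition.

2.10

In inverse form: demand p = 168 − 0.25q, supply p = 92 + 4q.
Competitive equilibrium: 168 − 0.25q = 92 + 4q → q* = 17.8824, p* = 163.5294.
Marginal revenue: MR = 168 − 0.5q. Set MR = MC: 168 − 0.5q = 92 + 4q → q_m = 16.8889.
Price p_m = 168 − 0.25·16.8889 = 163.7778; MC(q_m) = 92 + 4·16.8889 = 159.5556.
Competitive q* = 17.8824, so Δq = 0.9935; wedge = 163.7778 − 159.5556 = 4.2222.
Deadweight loss = ½ × 0.9935 × 4.2222 = 2.10.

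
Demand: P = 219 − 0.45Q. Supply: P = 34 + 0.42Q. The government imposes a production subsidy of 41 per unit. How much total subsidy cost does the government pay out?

Competitive equilibrium: 219 − 0.45Q = 34 + 0.42Q → Q* = 212.6437, P* = 123.3103.
The subsidy lowers effective supply by 41: P = 0.42Q − 7.
New quantity: 219 − 0.45Q = 0.42Q − 7 → Q' = 259.7701.
Total subsidy cost = 41 × 259.7701 = 10650.57.

10650.57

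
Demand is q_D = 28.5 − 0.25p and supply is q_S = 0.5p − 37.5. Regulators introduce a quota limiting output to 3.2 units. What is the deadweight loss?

In inverse form: demand p = 114 − 4q, supply p = 75 + 2q.
Competitive equilibrium: 114 − 4q = 75 + 2q → q* = 6.5, p* = 88.
At q = 3.2: demand price = 114 − 4·3.2 = 101.2; supply price = 75 + 2·3.2 = 81.4.
Δq = 6.5 − 3.2 = 3.3; wedge = 101.2 − 81.4 = 19.8.
Deadweight loss = ½ × 3.3 × 19.8 = 32.67.

32.67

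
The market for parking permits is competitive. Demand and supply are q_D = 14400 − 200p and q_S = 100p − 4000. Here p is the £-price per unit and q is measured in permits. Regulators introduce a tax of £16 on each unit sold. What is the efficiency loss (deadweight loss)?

In inverse form: demand p = 72 − 0.005q, supply p = 40 + 0.01q.
Competitive equilibrium: 72 − 0.005q = 40 + 0.01q → q* = 2133.3333, p* = 61.3333.
With the tax, the buyer price exceeds the seller price by 16: (72 − 0.005q) − (40 + 0.01q) = 16 → q' = 1066.6667.
Δq = 2133.3333 − 1066.6667 = 1066.6666; the wedge equals the tax, 16.
DWL = ½ × 1066.6666 × 16 = £8533.33.

£8533.33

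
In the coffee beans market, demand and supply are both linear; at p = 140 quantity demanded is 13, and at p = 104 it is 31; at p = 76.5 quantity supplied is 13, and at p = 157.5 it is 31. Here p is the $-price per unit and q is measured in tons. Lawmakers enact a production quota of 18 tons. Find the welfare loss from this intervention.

$73.92

Demand slope = (104 − 140)/(31 − 13) = −2, so p = 166 − 2q.
Supply slope = (157.5 − 76.5)/(31 − 13) = 4.5, so p = 18 + 4.5q.
Competitive equilibrium: 166 − 2q = 18 + 4.5q → q* = 22.7692, p* = 120.4615.
At q = 18: demand price = 166 − 2·18 = 130; supply price = 18 + 4.5·18 = 99.
Δq = 22.7692 − 18 = 4.7692; wedge = 130 − 99 = 31.
DWL = ½ × 4.7692 × 31 = $73.92.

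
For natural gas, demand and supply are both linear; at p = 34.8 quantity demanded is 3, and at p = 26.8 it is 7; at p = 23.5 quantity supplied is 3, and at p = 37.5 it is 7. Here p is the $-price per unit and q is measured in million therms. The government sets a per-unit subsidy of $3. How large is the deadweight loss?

Demand slope = (26.8 − 34.8)/(7 − 3) = −2, so p = 40.8 − 2q.
Supply slope = (37.5 − 23.5)/(7 − 3) = 3.5, so p = 13 + 3.5q.
Competitive equilibrium: 40.8 − 2q = 13 + 3.5q → q* = 5.0545, p* = 30.6909.
The subsidy lowers effective supply by 3: p = 10 + 3.5q.
New quantity: 40.8 − 2q = 10 + 3.5q → q' = 5.6.
Overproduction Δq = 5.6 − 5.0545 = 0.5455; wedge = subsidy = 3.
Deadweight loss = ½ × 0.5455 × 3 = $0.82 million.

$0.82 million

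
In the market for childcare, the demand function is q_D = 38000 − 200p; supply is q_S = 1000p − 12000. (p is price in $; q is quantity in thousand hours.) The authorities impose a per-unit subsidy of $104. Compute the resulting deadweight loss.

$901333.33 thousand

In inverse form: demand p = 190 − 0.005q, supply p = 12 + 0.001q.
Competitive equilibrium: 190 − 0.005q = 12 + 0.001q → q* = 29666.6667, p* = 41.6667.
The subsidy lowers effective supply by 104: p = 0.001q − 92.
New quantity: 190 − 0.005q = 0.001q − 92 → q' = 47000.
Overproduction Δq = 47000 − 29666.6667 = 17333.3333; wedge = subsidy = 104.
DWL = ½ × 17333.3333 × 104 = $901333.33 thousand.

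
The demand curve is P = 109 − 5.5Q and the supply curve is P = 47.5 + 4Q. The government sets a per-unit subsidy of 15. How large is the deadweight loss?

Competitive equilibrium: 109 − 5.5Q = 47.5 + 4Q → Q* = 6.4737, P* = 73.3947.
The subsidy lowers effective supply by 15: P = 32.5 + 4Q.
New quantity: 109 − 5.5Q = 32.5 + 4Q → Q' = 8.0526.
Overproduction ΔQ = 8.0526 − 6.4737 = 1.5789; wedge = subsidy = 15.
Deadweight loss = ½ × 1.5789 × 15 = 11.84.

11.84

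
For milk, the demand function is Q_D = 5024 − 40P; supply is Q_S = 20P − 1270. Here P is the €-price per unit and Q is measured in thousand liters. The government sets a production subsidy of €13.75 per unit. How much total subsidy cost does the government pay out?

€13905.83 thousand

In inverse form: demand P = 125.6 − 0.025Q, supply P = 63.5 + 0.05Q.
Competitive equilibrium: 125.6 − 0.025Q = 63.5 + 0.05Q → Q* = 828, P* = 104.9.
The subsidy lowers effective supply by 13.75: P = 49.75 + 0.05Q.
New quantity: 125.6 − 0.025Q = 49.75 + 0.05Q → Q' = 1011.3333.
Total subsidy cost = 13.75 × 1011.3333 = €13905.83 thousand.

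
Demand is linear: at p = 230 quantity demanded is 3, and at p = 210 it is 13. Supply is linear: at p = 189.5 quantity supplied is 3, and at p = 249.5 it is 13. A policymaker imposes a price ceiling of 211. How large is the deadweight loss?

Demand slope = (210 − 230)/(13 − 3) = −2, so p = 236 − 2q.
Supply slope = (249.5 − 189.5)/(13 − 3) = 6, so p = 171.5 + 6q.
Competitive equilibrium: 236 − 2q = 171.5 + 6q → q* = 8.0625, p* = 219.875.
At the ceiling p = 211, quantity supplied = (211 − 171.5)/6 = 6.5833.
Willingness to pay at q' = 6.5833: 236 − 2·6.5833 = 222.8334.
Δq = 8.0625 − 6.5833 = 1.4792; wedge = 222.8334 − 211 = 11.8334.
Welfare loss = ½ × 1.4792 × 11.8334 = 8.75.

8.75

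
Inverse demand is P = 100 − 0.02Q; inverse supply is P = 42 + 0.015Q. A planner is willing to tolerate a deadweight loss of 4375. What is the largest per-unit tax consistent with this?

Competitive equilibrium: 100 − 0.02Q = 42 + 0.015Q → Q* = 1657.1429, P* = 66.8571.
A tax t gives ΔQ = t/0.035 and wedge t, so DWL = t²/0.07.
t²/0.07 = 4375 → t² = 306.25 → t = 17.5.

17.5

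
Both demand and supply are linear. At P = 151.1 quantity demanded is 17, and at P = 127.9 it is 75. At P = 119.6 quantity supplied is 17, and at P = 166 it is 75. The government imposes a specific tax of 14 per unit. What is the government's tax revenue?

442.17

Demand slope = (127.9 − 151.1)/(75 − 17) = −0.4, so P = 157.9 − 0.4Q.
Supply slope = (166 − 119.6)/(75 − 17) = 0.8, so P = 106 + 0.8Q.
Competitive equilibrium: 157.9 − 0.4Q = 106 + 0.8Q → Q* = 43.25, P* = 140.6.
With the tax, the buyer price exceeds the seller price by 14: (157.9 − 0.4Q) − (106 + 0.8Q) = 14 → Q' = 31.5833.
Tax revenue = 14 × 31.5833 = 442.17.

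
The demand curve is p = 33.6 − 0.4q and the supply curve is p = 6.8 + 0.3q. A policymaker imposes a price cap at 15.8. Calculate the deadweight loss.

Competitive equilibrium: 33.6 − 0.4q = 6.8 + 0.3q → q* = 38.2857, p* = 18.2857.
At the ceiling p = 15.8, quantity supplied = (15.8 − 6.8)/0.3 = 30.
Willingness to pay at q' = 30: 33.6 − 0.4·30 = 21.6.
Δq = 38.2857 − 30 = 8.2857; wedge = 21.6 − 15.8 = 5.8.
Welfare loss = ½ × 8.2857 × 5.8 = 24.03.

24.03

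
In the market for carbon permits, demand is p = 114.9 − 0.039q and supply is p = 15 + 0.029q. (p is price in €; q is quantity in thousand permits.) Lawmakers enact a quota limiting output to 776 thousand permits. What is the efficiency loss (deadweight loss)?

€16334.01 thousand

Competitive equilibrium: 114.9 − 0.039q = 15 + 0.029q → q* = 1469.1176, p* = 57.6044.
At q = 776: demand price = 114.9 − 0.039·776 = 84.636; supply price = 15 + 0.029·776 = 37.504.
Δq = 1469.1176 − 776 = 693.1176; wedge = 84.636 − 37.504 = 47.132.
Welfare loss = ½ × 693.1176 × 47.132 = €16334.01 thousand.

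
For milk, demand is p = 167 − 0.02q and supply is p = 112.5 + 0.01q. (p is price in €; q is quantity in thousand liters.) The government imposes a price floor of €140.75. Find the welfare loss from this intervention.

Competitive equilibrium: 167 − 0.02q = 112.5 + 0.01q → q* = 1816.6667, p* = 130.6667.
At the floor p = 140.75, quantity demanded = (167 − 140.75)/0.02 = 1312.5.
Sellers' marginal cost at q' = 1312.5: 112.5 + 0.01·1312.5 = 125.625.
Δq = 1816.6667 − 1312.5 = 504.1667; wedge = 140.75 − 125.625 = 15.125.
The triangle = ½ × 504.1667 × 15.125 = €3812.76 thousand.

€3812.76 thousand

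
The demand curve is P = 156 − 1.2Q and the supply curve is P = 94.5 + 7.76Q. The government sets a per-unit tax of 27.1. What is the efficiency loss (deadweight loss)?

Competitive equilibrium: 156 − 1.2Q = 94.5 + 7.76Q → Q* = 6.8638, P* = 147.7634.
With the tax, the buyer price exceeds the seller price by 27.1: (156 − 1.2Q) − (94.5 + 7.76Q) = 27.1 → Q' = 3.8393.
ΔQ = 6.8638 − 3.8393 = 3.0245; the wedge equals the tax, 27.1.
Welfare loss = ½ × 3.0245 × 27.1 = 40.98.

40.98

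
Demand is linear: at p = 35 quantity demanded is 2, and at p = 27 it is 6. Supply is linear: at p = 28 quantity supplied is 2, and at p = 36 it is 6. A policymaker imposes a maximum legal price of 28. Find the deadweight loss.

6.125

Demand slope = (27 − 35)/(6 − 2) = −2, so p = 39 − 2q.
Supply slope = (36 − 28)/(6 − 2) = 2, so p = 24 + 2q.
Competitive equilibrium: 39 − 2q = 24 + 2q → q* = 3.75, p* = 31.5.
At the ceiling p = 28, quantity supplied = (28 − 24)/2 = 2.
Willingness to pay at q' = 2: 39 − 2·2 = 35.
Δq = 3.75 − 2 = 1.75; wedge = 35 − 28 = 7.
Welfare loss = ½ × 1.75 × 7 = 6.125.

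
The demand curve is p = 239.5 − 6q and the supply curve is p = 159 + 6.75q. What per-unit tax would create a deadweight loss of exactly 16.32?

Competitive equilibrium: 239.5 − 6q = 159 + 6.75q → q* = 6.3137, p* = 201.6176.
A tax t gives Δq = t/12.75 and wedge t, so DWL = t²/25.5.
t²/25.5 = 16.32 → t² = 416.16 → t = 20.4.

20.4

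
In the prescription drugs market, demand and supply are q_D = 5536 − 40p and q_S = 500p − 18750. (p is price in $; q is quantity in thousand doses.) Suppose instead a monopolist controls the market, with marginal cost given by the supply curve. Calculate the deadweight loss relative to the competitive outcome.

$43577.46 thousand

In inverse form: demand p = 138.4 − 0.025q, supply p = 37.5 + 0.002q.
Competitive equilibrium: 138.4 − 0.025q = 37.5 + 0.002q → q* = 3737.037037, p* = 44.974074.
Marginal revenue: MR = 138.4 − 0.05q. Set MR = MC: 138.4 − 0.05q = 37.5 + 0.002q → q_m = 1940.384615.
Price p_m = 138.4 − 0.025·1940.384615 = 89.890385; MC(q_m) = 37.5 + 0.002·1940.384615 = 41.380769.
Competitive q* = 3737.037037, so Δq = 1796.652422; wedge = 89.890385 − 41.380769 = 48.509616.
DWL = ½ × 1796.652422 × 48.509616 = $43577.46 thousand.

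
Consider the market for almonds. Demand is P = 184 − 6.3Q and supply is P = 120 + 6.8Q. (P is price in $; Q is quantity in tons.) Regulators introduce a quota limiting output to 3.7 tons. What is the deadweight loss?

$9.21

Competitive equilibrium: 184 − 6.3Q = 120 + 6.8Q → Q* = 4.8855, P* = 153.2214.
At Q = 3.7: demand price = 184 − 6.3·3.7 = 160.69; supply price = 120 + 6.8·3.7 = 145.16.
ΔQ = 4.8855 − 3.7 = 1.1855; wedge = 160.69 − 145.16 = 15.53.
DWL = ½ × 1.1855 × 15.53 = $9.21.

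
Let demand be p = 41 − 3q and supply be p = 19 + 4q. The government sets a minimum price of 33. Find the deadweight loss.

Competitive equilibrium: 41 − 3q = 19 + 4q → q* = 3.1429, p* = 31.5714.
At the floor p = 33, quantity demanded = (41 − 33)/3 = 2.6667.
Sellers' marginal cost at q' = 2.6667: 19 + 4·2.6667 = 29.6668.
Δq = 3.1429 − 2.6667 = 0.4762; wedge = 33 − 29.6668 = 3.3332.
Deadweight loss = ½ × 0.4762 × 3.3332 = 0.79.

0.79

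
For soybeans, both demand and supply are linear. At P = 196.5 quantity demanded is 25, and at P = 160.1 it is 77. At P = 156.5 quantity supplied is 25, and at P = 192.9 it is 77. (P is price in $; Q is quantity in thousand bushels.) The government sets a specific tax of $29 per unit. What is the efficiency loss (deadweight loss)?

$300.36 thousand

Demand slope = (160.1 − 196.5)/(77 − 25) = −0.7, so P = 214 − 0.7Q.
Supply slope = (192.9 − 156.5)/(77 − 25) = 0.7, so P = 139 + 0.7Q.
Competitive equilibrium: 214 − 0.7Q = 139 + 0.7Q → Q* = 53.5714, P* = 176.5.
With the tax, the buyer price exceeds the seller price by 29: (214 − 0.7Q) − (139 + 0.7Q) = 29 → Q' = 32.8571.
ΔQ = 53.5714 − 32.8571 = 20.7143; the wedge equals the tax, 29.
Welfare loss = ½ × 20.7143 × 29 = $300.36 thousand.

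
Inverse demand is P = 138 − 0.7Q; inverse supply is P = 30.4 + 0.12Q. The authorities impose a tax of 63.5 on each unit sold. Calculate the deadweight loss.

2458.69

Competitive equilibrium: 138 − 0.7Q = 30.4 + 0.12Q → Q* = 131.2195, P* = 46.1463.
With the tax, the buyer price exceeds the seller price by 63.5: (138 − 0.7Q) − (30.4 + 0.12Q) = 63.5 → Q' = 53.7805.
ΔQ = 131.2195 − 53.7805 = 77.439; the wedge equals the tax, 63.5.
Deadweight loss = ½ × 77.439 × 63.5 = 2458.69.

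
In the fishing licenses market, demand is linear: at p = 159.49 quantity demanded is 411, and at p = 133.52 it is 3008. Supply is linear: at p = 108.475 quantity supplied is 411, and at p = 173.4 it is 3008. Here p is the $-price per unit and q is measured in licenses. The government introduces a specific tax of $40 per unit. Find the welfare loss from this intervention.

$22857.14

Demand slope = (133.52 − 159.49)/(3008 − 411) = −0.01, so p = 163.6 − 0.01q.
Supply slope = (173.4 − 108.475)/(3008 − 411) = 0.025, so p = 98.2 + 0.025q.
Competitive equilibrium: 163.6 − 0.01q = 98.2 + 0.025q → q* = 1868.5714, p* = 144.9143.
With the tax, the buyer price exceeds the seller price by 40: (163.6 − 0.01q) − (98.2 + 0.025q) = 40 → q' = 725.7143.
Δq = 1868.5714 − 725.7143 = 1142.8571; the wedge equals the tax, 40.
Deadweight loss = ½ × 1142.8571 × 40 = $22857.14.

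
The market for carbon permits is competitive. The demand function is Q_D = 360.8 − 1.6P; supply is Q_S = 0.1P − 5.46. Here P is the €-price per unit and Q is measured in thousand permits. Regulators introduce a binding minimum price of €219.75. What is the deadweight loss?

€251.81 thousand

In inverse form: demand P = 225.5 − 0.625Q, supply P = 54.6 + 10Q.
Competitive equilibrium: 225.5 − 0.625Q = 54.6 + 10Q → Q* = 16.0847, P* = 215.4471.
At the floor P = 219.75, quantity demanded = (225.5 − 219.75)/0.625 = 9.2.
Sellers' marginal cost at Q' = 9.2: 54.6 + 10·9.2 = 146.6.
ΔQ = 16.0847 − 9.2 = 6.8847; wedge = 219.75 − 146.6 = 73.15.
Deadweight loss = ½ × 6.8847 × 73.15 = €251.81 thousand.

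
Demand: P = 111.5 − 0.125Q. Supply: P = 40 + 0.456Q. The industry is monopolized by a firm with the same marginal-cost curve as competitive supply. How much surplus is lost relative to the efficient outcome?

Competitive equilibrium: 111.5 − 0.125Q = 40 + 0.456Q → Q* = 123.0637, P* = 96.117.
Marginal revenue: MR = 111.5 − 0.25Q. Set MR = MC: 111.5 − 0.25Q = 40 + 0.456Q → Q_m = 101.2748.
Price P_m = 111.5 − 0.125·101.2748 = 98.8407; MC(Q_m) = 40 + 0.456·101.2748 = 86.1813.
Competitive Q* = 123.0637, so ΔQ = 21.7889; wedge = 98.8407 − 86.1813 = 12.6594.
Welfare loss = ½ × 21.7889 × 12.6594 = 137.92.

137.92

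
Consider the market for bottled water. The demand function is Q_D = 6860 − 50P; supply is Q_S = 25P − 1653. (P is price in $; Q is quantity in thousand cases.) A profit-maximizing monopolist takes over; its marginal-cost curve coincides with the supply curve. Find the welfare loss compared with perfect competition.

In inverse form: demand P = 137.2 − 0.02Q, supply P = 66.12 + 0.04Q.
Competitive equilibrium: 137.2 − 0.02Q = 66.12 + 0.04Q → Q* = 1184.6667, P* = 113.5067.
Marginal revenue: MR = 137.2 − 0.04Q. Set MR = MC: 137.2 − 0.04Q = 66.12 + 0.04Q → Q_m = 888.5.
Price P_m = 137.2 − 0.02·888.5 = 119.43; MC(Q_m) = 66.12 + 0.04·888.5 = 101.66.
Competitive Q* = 1184.6667, so ΔQ = 296.1667; wedge = 119.43 − 101.66 = 17.77.
DWL = ½ × 296.1667 × 17.77 = $2631.44 thousand.

$2631.44 thousand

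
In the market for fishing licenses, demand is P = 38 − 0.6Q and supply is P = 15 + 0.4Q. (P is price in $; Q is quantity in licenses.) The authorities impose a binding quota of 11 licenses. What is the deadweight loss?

Competitive equilibrium: 38 − 0.6Q = 15 + 0.4Q → Q* = 23, P* = 24.2.
At Q = 11: demand price = 38 − 0.6·11 = 31.4; supply price = 15 + 0.4·11 = 19.4.
ΔQ = 23 − 11 = 12; wedge = 31.4 − 19.4 = 12.
The triangle = ½ × 12 × 12 = $72.

$72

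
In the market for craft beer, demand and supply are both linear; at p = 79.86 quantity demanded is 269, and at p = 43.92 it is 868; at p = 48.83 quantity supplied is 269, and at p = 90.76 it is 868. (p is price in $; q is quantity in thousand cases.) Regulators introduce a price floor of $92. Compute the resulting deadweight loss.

$12642.74 thousand

Demand slope = (43.92 − 79.86)/(868 − 269) = −0.06, so p = 96 − 0.06q.
Supply slope = (90.76 − 48.83)/(868 − 269) = 0.07, so p = 30 + 0.07q.
Competitive equilibrium: 96 − 0.06q = 30 + 0.07q → q* = 507.6923077, p* = 65.5384615.
At the floor p = 92, quantity demanded = (96 − 92)/0.06 = 66.6666667.
Sellers' marginal cost at q' = 66.6666667: 30 + 0.07·66.6666667 = 34.6666667.
Δq = 507.6923077 − 66.6666667 = 441.025641; wedge = 92 − 34.6666667 = 57.3333333.
DWL = ½ × 441.025641 × 57.3333333 = $12642.74 thousand.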